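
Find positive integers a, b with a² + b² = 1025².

We need a² + b² = 1025² = 1050625.
Trying: 935² + 420² = 874225 + 176400 = 1050625 ✓

(935, 420, 1025)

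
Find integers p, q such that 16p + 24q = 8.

Step 1: Check solvability.
gcd(16, 24) = 8
Since 8 divides 8, solutions exist.

Step 2: Apply extended Euclidean algorithm to find gcd.
We find integers such that 16*x0 + 24*y0 = 8

Step 3: Scale the particular solution.
Multiply by 8/8 = 1:
p = -1, q = 1

Step 4: Verify.
16*(-1) + 24*(1) = 8 = 8 ✓

p = -1, q = 1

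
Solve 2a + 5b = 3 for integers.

Step 1: Check solvability.
gcd(2, 5) = 1
Since 1 divides 3, solutions exist.

Step 2: Apply extended Euclidean algorithm to find gcd.
We find integers such that 2*x0 + 5*y0 = 1

Step 3: Scale the particular solution.
Multiply by 3/1 = 3:
a = -6, b = 3

Step 4: Verify.
2*(-6) + 5*(3) = 3 = 3 ✓

a = -6, b = 3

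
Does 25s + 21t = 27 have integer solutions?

Step 1: Compute gcd(25, 21).
gcd(25, 21) = 1

Step 2: Check divisibility.
Does 1 divide 27? 27 = 1 x 27, so yes.

By the theorem on linear Diophantine equations, 25s + 21t = 27 has integer solutions if and only if gcd(25, 21) divides 27. Since 1 | 27, solutions exist.

Yes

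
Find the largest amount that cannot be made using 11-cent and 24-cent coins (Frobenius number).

For two coprime denominations a and b, the Frobenius number (largest value not representable as a non-negative combination) is ab - a - b.
Here gcd(11, 24) = 1, so they are coprime.
F(11, 24) = 11·24 - 11 - 24 = 264 - 35 = 229

229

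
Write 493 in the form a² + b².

We need to find integers a, b > 0 such that a² + b² = 493.
Trying a = 3: b² = 493 - 3² = 493 - 9 = 484
b = 22
Check: 3² + 22² = 9 + 484 = 493 ✓

493 = 3² + 22²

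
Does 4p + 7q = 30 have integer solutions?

Step 1: Compute gcd(4, 7).
gcd(4, 7) = 1

Step 2: Check divisibility.
Does 1 divide 30? 30 = 1 x 30, so yes.

By the theorem on linear Diophantine equations, 4p + 7q = 30 has integer solutions if and only if gcd(4, 7) divides 30. Since 1 | 30, solutions exist.

Yes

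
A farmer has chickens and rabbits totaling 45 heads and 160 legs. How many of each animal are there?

Let c = chickens, r = rabbits.
Heads: c + r = 45
Legs: 2c + 4r = 160
From the first equation, c = 45 - r. Substitute:
2(45 - r) + 4r = 160
90 + 2r = 160
r = (160 - 90)/2 = 35
c = 45 - 35 = 10

Chickens: 10, Rabbits: 35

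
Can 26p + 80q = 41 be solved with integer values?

Step 1: Compute gcd(26, 80).
gcd(26, 80) = 2

Step 2: Check divisibility.
Does 2 divide 41? 41 = 2 x 20 + 1, so no.

By the theorem on linear Diophantine equations, 26p + 80q = 41 has integer solutions if and only if gcd(26, 80) divides 41. Since 2 does not divide 41, no solutions exist.

No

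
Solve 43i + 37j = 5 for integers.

Step 1: Check solvability.
gcd(43, 37) = 1
Since 1 divides 5, solutions exist.

Step 2: Apply extended Euclidean algorithm to find gcd.
We find integers such that 43*x0 + 37*y0 = 1

Step 3: Scale the particular solution.
Multiply by 5/1 = 5:
i = -30, j = 35

Step 4: Verify.
43*(-30) + 37*(35) = 5 = 5 ✓

i = -30, j = 35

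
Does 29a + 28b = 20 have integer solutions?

Step 1: Compute gcd(29, 28).
gcd(29, 28) = 1

Step 2: Check divisibility.
Does 1 divide 20? 20 = 1 x 20, so yes.

By the theorem on linear Diophantine equations, 29a + 28b = 20 has integer solutions if and only if gcd(29, 28) divides 20. Since 1 | 20, solutions exist.

Yes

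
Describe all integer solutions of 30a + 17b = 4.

Step 1: Compute gcd(30, 17) = 1.
Since 1 divides 4, solutions exist.

Step 2: Find a particular solution using extended Euclidean algorithm.
We get a₀ = 16, b₀ = -28.
Check: 30*16 + 17*-28 = 4 = 4 ✓

Step 3: Write the general solution.
a = 16 + (17/1)t = 16 + 17t
b = -28 - (30/1)t = -28 - 30t
for any integer t.

a = 16 + 17t, b = -28 - 30t for integer t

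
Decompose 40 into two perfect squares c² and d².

We need to find integers c, d > 0 such that c² + d² = 40.
Trying c = 2: d² = 40 - 2² = 40 - 4 = 36
d = 6
Check: 2² + 6² = 4 + 36 = 40 ✓

40 = 2² + 6²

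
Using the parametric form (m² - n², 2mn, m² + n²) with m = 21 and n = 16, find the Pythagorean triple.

a = m² - n² = 441 - 256 = 185
b = 2mn = 2·21·16 = 672
c = m² + n² = 441 + 256 = 697
Verify: 185² + 672² = 34225 + 451584 = 485809 = 697² ✓

(185, 672, 697)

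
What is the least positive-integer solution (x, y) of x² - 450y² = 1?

We seek the smallest positive integers (x, y) with x² - 450y² = 1, i.e., x² = 450y² + 1.
Try successive y values:
y = 1: x² = 450·1² + 1 = 451, not a perfect square
y = 2: x² = 450·2² + 1 = 1801, not a perfect square
y = 3: x² = 450·3² + 1 = 4051, not a perfect square
... continuing the search (or via continued fractions) ...
y = 924: x² = 450·924² + 1 = 384199201, x = 19601 ✓

Verify: 19601² - 450·924² = 384199201 - 384199200 = 1 ✓

x = 19601, y = 924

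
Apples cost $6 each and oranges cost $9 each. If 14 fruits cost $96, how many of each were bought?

Let a = apples, o = oranges.
a + o = 14
6a + 9o = 96
Substitute o = 14 - a:
6a + 9(14 - a) = 96
(6 - 9)a = 96 - 126
-3a = -30
a = 10, o = 14 - 10 = 4

Apples: 10, Oranges: 4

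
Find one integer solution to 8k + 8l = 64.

Step 1: Check solvability.
gcd(8, 8) = 8
Since 8 divides 64, solutions exist.

Step 2: Apply extended Euclidean algorithm to find gcd.
We find integers such that 8*x0 + 8*y0 = 8

Step 3: Scale the particular solution.
Multiply by 64/8 = 8:
k = 0, l = 8

Step 4: Verify.
8*(0) + 8*(8) = 64 = 64 ✓

k = 0, l = 8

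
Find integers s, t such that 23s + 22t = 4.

Step 1: Check solvability.
gcd(23, 22) = 1
Since 1 divides 4, solutions exist.

Step 2: Apply extended Euclidean algorithm to find gcd.
We find integers such that 23*x0 + 22*y0 = 1

Step 3: Scale the particular solution.
Multiply by 4/1 = 4:
s = 4, t = -4

Step 4: Verify.
23*(4) + 22*(-4) = 4 = 4 ✓

s = 4, t = -4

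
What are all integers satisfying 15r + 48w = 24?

Step 1: Compute gcd(15, 48) = 3.
Since 3 divides 24, solutions exist.

Step 2: Find a particular solution using extended Euclidean algorithm.
We get r₀ = -24, w₀ = 8.
Check: 15*-24 + 48*8 = 24 = 24 ✓

Step 3: Write the general solution.
r = -24 + (48/3)t = -24 + 16t
w = 8 - (15/3)t = 8 - 5t
for any integer t.

r = -24 + 16t, w = 8 - 5t for integer t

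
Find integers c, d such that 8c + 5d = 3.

Step 1: Check solvability.
gcd(8, 5) = 1
Since 1 divides 3, solutions exist.

Step 2: Apply extended Euclidean algorithm to find gcd.
We find integers such that 8*x0 + 5*y0 = 1

Step 3: Scale the particular solution.
Multiply by 3/1 = 3:
c = 6, d = -9

Step 4: Verify.
8*(6) + 5*(-9) = 3 = 3 ✓

c = 6, d = -9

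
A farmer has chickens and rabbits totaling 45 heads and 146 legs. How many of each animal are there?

Let c = chickens, r = rabbits.
Heads: c + r = 45
Legs: 2c + 4r = 146
From the first equation, c = 45 - r. Substitute:
2(45 - r) + 4r = 146
90 + 2r = 146
r = (146 - 90)/2 = 28
c = 45 - 28 = 17

Chickens: 17, Rabbits: 28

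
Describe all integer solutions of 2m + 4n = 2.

Step 1: Compute gcd(2, 4) = 2.
Since 2 divides 2, solutions exist.

Step 2: Find a particular solution using extended Euclidean algorithm.
We get m₀ = 1, n₀ = 0.
Check: 2*1 + 4*0 = 2 = 2 ✓

Step 3: Write the general solution.
m = 1 + (4/2)t = 1 + 2t
n = 0 - (2/2)t = 0 - 1t
for any integer t.

m = 1 + 2t, n = 0 - 1t for integer t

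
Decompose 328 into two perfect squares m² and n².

We need to find integers m, n > 0 such that m² + n² = 328.
Trying m = 2: n² = 328 - 2² = 328 - 4 = 324
n = 18
Check: 2² + 18² = 4 + 324 = 328 ✓

328 = 2² + 18²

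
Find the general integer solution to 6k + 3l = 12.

Step 1: Compute gcd(6, 3) = 3.
Since 3 divides 12, solutions exist.

Step 2: Find a particular solution using extended Euclidean algorithm.
We get k₀ = 0, l₀ = 4.
Check: 6*0 + 3*4 = 12 = 12 ✓

Step 3: Write the general solution.
k = 0 + (3/3)t = 0 + 1t
l = 4 - (6/3)t = 4 - 2t
for any integer t.

k = 0 + 1t, l = 4 - 2t for integer t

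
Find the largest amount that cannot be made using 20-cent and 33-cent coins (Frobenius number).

For two coprime denominations a and b, the Frobenius number (largest value not representable as a non-negative combination) is ab - a - b.
Here gcd(20, 33) = 1, so they are coprime.
F(20, 33) = 20·33 - 20 - 33 = 660 - 53 = 607

607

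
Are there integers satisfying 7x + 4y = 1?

Step 1: Compute gcd(7, 4).
gcd(7, 4) = 1

Step 2: Check divisibility.
Does 1 divide 1? 1 = 1 x 1, so yes.

By the theorem on linear Diophantine equations, 7x + 4y = 1 has integer solutions if and only if gcd(7, 4) divides 1. Since 1 | 1, solutions exist.

Yes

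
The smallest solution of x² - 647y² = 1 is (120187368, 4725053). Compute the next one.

Solutions to x² - Dy² = 1 are generated by powers of (x₀ + y₀√D).
The next solution satisfies x₁ + y₁√647 = (x₀ + y₀√647)², giving:
x₁ = x₀² + 647y₀² = 120187368² + 647·4725053² = 14445003426767424 + 14445003426767423 = 28890006853534847
y₁ = 2x₀y₀ = 2·120187368·4725053 = 1135783367461008

Verify: 28890006853534847² - 647·1135783367461008² = 834632495997290430599899043313409 - 834632495997290430599899043313408 = 1 ✓

x = 28890006853534847, y = 1135783367461008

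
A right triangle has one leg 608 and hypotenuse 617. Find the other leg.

a² = c² - b² = 380689 - 369664 = 11025
a = 105

105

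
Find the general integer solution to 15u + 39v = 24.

Step 1: Compute gcd(15, 39) = 3.
Since 3 divides 24, solutions exist.

Step 2: Find a particular solution using extended Euclidean algorithm.
We get u₀ = -40, v₀ = 16.
Check: 15*-40 + 39*16 = 24 = 24 ✓

Step 3: Write the general solution.
u = -40 + (39/3)t = -40 + 13t
v = 16 - (15/3)t = 16 - 5t
for any integer t.

u = -40 + 13t, v = 16 - 5t for integer t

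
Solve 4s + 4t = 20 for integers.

Step 1: Check solvability.
gcd(4, 4) = 4
Since 4 divides 20, solutions exist.

Step 2: Apply extended Euclidean algorithm to find gcd.
We find integers such that 4*x0 + 4*y0 = 4

Step 3: Scale the particular solution.
Multiply by 20/4 = 5:
s = 0, t = 5

Step 4: Verify.
4*(0) + 4*(5) = 20 = 20 ✓

s = 0, t = 5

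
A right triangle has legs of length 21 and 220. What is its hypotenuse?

c² = a² + b² = 21² + 220² = 441 + 48400 = 48841
c = 221

221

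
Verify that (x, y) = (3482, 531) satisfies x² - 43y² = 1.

Compute x² = 3482² = 12124324
Compute 43y² = 43·531² = 43·281961 = 12124323
x² - 43y² = 12124324 - 12124323 = 1
Since this equals 1, (3482, 531) is a solution.

Yes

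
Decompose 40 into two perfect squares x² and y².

We need to find integers x, y > 0 such that x² + y² = 40.
Trying x = 2: y² = 40 - 2² = 40 - 4 = 36
y = 6
Check: 2² + 6² = 4 + 36 = 40 ✓

40 = 2² + 6²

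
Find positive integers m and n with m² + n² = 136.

We need to find integers m, n > 0 such that m² + n² = 136.
Trying m = 6: n² = 136 - 6² = 136 - 36 = 100
n = 10
Check: 6² + 10² = 36 + 100 = 136 ✓

136 = 6² + 10²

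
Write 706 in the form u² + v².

We need to find integers u, v > 0 such that u² + v² = 706.
Trying u = 9: v² = 706 - 9² = 706 - 81 = 625
v = 25
Check: 9² + 25² = 81 + 625 = 706 ✓

706 = 9² + 25²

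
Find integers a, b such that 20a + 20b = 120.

Step 1: Check solvability.
gcd(20, 20) = 20
Since 20 divides 120, solutions exist.

Step 2: Apply extended Euclidean algorithm to find gcd.
We find integers such that 20*x0 + 20*y0 = 20

Step 3: Scale the particular solution.
Multiply by 120/20 = 6:
a = 0, b = 6

Step 4: Verify.
20*(0) + 20*(6) = 120 = 120 ✓

a = 0, b = 6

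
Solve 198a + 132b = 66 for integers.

Step 1: Check solvability.
gcd(198, 132) = 66
Since 66 divides 66, solutions exist.

Step 2: Apply extended Euclidean algorithm to find gcd.
We find integers such that 198*x0 + 132*y0 = 66

Step 3: Scale the particular solution.
Multiply by 66/66 = 1:
a = 1, b = -1

Step 4: Verify.
198*(1) + 132*(-1) = 66 = 66 ✓

a = 1, b = -1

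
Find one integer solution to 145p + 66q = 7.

Step 1: Check solvability.
gcd(145, 66) = 1
Since 1 divides 7, solutions exist.

Step 2: Apply extended Euclidean algorithm to find gcd.
We find integers such that 145*x0 + 66*y0 = 1

Step 3: Scale the particular solution.
Multiply by 7/1 = 7:
p = -35, q = 77

Step 4: Verify.
145*(-35) + 66*(77) = 7 = 7 ✓

p = -35, q = 77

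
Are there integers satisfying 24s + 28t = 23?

Step 1: Compute gcd(24, 28).
gcd(24, 28) = 4

Step 2: Check divisibility.
Does 4 divide 23? 23 = 4 x 5 + 3, so no.

By the theorem on linear Diophantine equations, 24s + 28t = 23 has integer solutions if and only if gcd(24, 28) divides 23. Since 4 does not divide 23, no solutions exist.

No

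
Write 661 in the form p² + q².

We need to find integers p, q > 0 such that p² + q² = 661.
Trying p = 6: q² = 661 - 6² = 661 - 36 = 625
q = 25
Check: 6² + 25² = 36 + 625 = 661 ✓

661 = 6² + 25²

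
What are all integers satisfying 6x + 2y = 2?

Step 1: Compute gcd(6, 2) = 2.
Since 2 divides 2, solutions exist.

Step 2: Find a particular solution using extended Euclidean algorithm.
We get x₀ = 0, y₀ = 1.
Check: 6*0 + 2*1 = 2 = 2 ✓

Step 3: Write the general solution.
x = 0 + (2/2)t = 0 + 1t
y = 1 - (6/2)t = 1 - 3t
for any integer t.

x = 0 + 1t, y = 1 - 3t for integer t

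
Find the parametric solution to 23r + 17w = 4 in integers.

Step 1: Compute gcd(23, 17) = 1.
Since 1 divides 4, solutions exist.

Step 2: Find a particular solution using extended Euclidean algorithm.
We get r₀ = 12, w₀ = -16.
Check: 23*12 + 17*-16 = 4 = 4 ✓

Step 3: Write the general solution.
r = 12 + (17/1)t = 12 + 17t
w = -16 - (23/1)t = -16 - 23t
for any integer t.

r = 12 + 17t, w = -16 - 23t for integer t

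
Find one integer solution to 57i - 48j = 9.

Step 1: Check solvability.
gcd(57, 48) = 3
Since 3 divides 9, solutions exist.

Step 2: Apply extended Euclidean algorithm to find gcd.
We find integers such that 57*x0 + 48*y0 = 3

Step 3: Scale the particular solution.
Multiply by 9/3 = 3:
i = -15, j = -18

Step 4: Verify.
57*(-15) - 48*(-18) = 9 = 9 ✓

i = -15, j = -18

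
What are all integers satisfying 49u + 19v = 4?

Step 1: Compute gcd(49, 19) = 1.
Since 1 divides 4, solutions exist.

Step 2: Find a particular solution using extended Euclidean algorithm.
We get u₀ = 28, v₀ = -72.
Check: 49*28 + 19*-72 = 4 = 4 ✓

Step 3: Write the general solution.
u = 28 + (19/1)t = 28 + 19t
v = -72 - (49/1)t = -72 - 49t
for any integer t.

u = 28 + 19t, v = -72 - 49t for integer t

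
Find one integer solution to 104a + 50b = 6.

Step 1: Check solvability.
gcd(104, 50) = 2
Since 2 divides 6, solutions exist.

Step 2: Apply extended Euclidean algorithm to find gcd.
We find integers such that 104*x0 + 50*y0 = 2

Step 3: Scale the particular solution.
Multiply by 6/2 = 3:
a = -36, b = 75

Step 4: Verify.
104*(-36) + 50*(75) = 6 = 6 ✓

a = -36, b = 75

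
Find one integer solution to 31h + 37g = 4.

Step 1: Check solvability.
gcd(31, 37) = 1
Since 1 divides 4, solutions exist.

Step 2: Apply extended Euclidean algorithm to find gcd.
We find integers such that 31*x0 + 37*y0 = 1

Step 3: Scale the particular solution.
Multiply by 4/1 = 4:
h = 24, g = -20

Step 4: Verify.
31*(24) + 37*(-20) = 4 = 4 ✓

h = 24, g = -20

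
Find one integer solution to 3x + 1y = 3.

Step 1: Check solvability.
gcd(3, 1) = 1
Since 1 divides 3, solutions exist.

Step 2: Apply extended Euclidean algorithm to find gcd.
We find integers such that 3*x0 + 1*y0 = 1

Step 3: Scale the particular solution.
Multiply by 3/1 = 3:
x = 0, y = 3

Step 4: Verify.
3*(0) + 1*(3) = 3 = 3 ✓

x = 0, y = 3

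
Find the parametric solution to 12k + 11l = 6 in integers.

Step 1: Compute gcd(12, 11) = 1.
Since 1 divides 6, solutions exist.

Step 2: Find a particular solution using extended Euclidean algorithm.
We get k₀ = 6, l₀ = -6.
Check: 12*6 + 11*-6 = 6 = 6 ✓

Step 3: Write the general solution.
k = 6 + (11/1)t = 6 + 11t
l = -6 - (12/1)t = -6 - 12t
for any integer t.

k = 6 + 11t, l = -6 - 12t for integer t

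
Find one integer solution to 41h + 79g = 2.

Step 1: Check solvability.
gcd(41, 79) = 1
Since 1 divides 2, solutions exist.

Step 2: Apply extended Euclidean algorithm to find gcd.
We find integers such that 41*x0 + 79*y0 = 1

Step 3: Scale the particular solution.
Multiply by 2/1 = 2:
h = 54, g = -28

Step 4: Verify.
41*(54) + 79*(-28) = 2 = 2 ✓

h = 54, g = -28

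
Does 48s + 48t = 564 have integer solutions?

Step 1: Compute gcd(48, 48).
gcd(48, 48) = 48

Step 2: Check divisibility.
Does 48 divide 564? 564 = 48 x 11 + 36, so no.

By the theorem on linear Diophantine equations, 48s + 48t = 564 has integer solutions if and only if gcd(48, 48) divides 564. Since 48 does not divide 564, no solutions exist.

No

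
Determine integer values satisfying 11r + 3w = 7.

Step 1: Check solvability.
gcd(11, 3) = 1
Since 1 divides 7, solutions exist.

Step 2: Apply extended Euclidean algorithm to find gcd.
We find integers such that 11*x0 + 3*y0 = 1

Step 3: Scale the particular solution.
Multiply by 7/1 = 7:
r = -7, w = 28

Step 4: Verify.
11*(-7) + 3*(28) = 7 = 7 ✓

r = -7, w = 28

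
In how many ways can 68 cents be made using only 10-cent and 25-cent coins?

We need non-negative integers (x, y) with 10x + 25y = 68.
For each x from 0 to 6, check if (68 - 10x) is a non-negative multiple of 25.
Solutions (x, y): none
Count: 0

0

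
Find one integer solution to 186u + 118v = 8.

Step 1: Check solvability.
gcd(186, 118) = 2
Since 2 divides 8, solutions exist.

Step 2: Apply extended Euclidean algorithm to find gcd.
We find integers such that 186*x0 + 118*y0 = 2

Step 3: Scale the particular solution.
Multiply by 8/2 = 4:
u = -104, v = 164

Step 4: Verify.
186*(-104) + 118*(164) = 8 = 8 ✓

u = -104, v = 164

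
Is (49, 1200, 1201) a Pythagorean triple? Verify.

Compute a² + b² = 49² + 1200² = 2401 + 1440000 = 1442401
Compute c² = 1201² = 1442401
Since 1442401 = 1442401, confirmed.

Yes, it is a Pythagorean triple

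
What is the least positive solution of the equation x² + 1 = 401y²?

We need x² = 401y² - 1. Try successive y:
y = 1: x² = 401·1² - 1 = 400 = 20² ✓
Check: 20² - 401·1² = 400 - 401 = -1 ✓

x = 20, y = 1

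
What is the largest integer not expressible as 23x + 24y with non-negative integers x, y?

For two coprime denominations a and b, the Frobenius number (largest value not representable as a non-negative combination) is ab - a - b.
Here gcd(23, 24) = 1, so they are coprime.
F(23, 24) = 23·24 - 23 - 24 = 552 - 47 = 505

505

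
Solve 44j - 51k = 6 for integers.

Step 1: Check solvability.
gcd(44, 51) = 1
Since 1 divides 6, solutions exist.

Step 2: Apply extended Euclidean algorithm to find gcd.
We find integers such that 44*x0 + 51*y0 = 1

Step 3: Scale the particular solution.
Multiply by 6/1 = 6:
j = -132, k = -114

Step 4: Verify.
44*(-132) - 51*(-114) = 6 = 6 ✓

j = -132, k = -114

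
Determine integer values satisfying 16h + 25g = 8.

Step 1: Check solvability.
gcd(16, 25) = 1
Since 1 divides 8, solutions exist.

Step 2: Apply extended Euclidean algorithm to find gcd.
We find integers such that 16*x0 + 25*y0 = 1

Step 3: Scale the particular solution.
Multiply by 8/1 = 8:
h = 88, g = -56

Step 4: Verify.
16*(88) + 25*(-56) = 8 = 8 ✓

h = 88, g = -56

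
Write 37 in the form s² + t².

We need to find integers s, t > 0 such that s² + t² = 37.
Trying s = 1: t² = 37 - 1² = 37 - 1 = 36
t = 6
Check: 1² + 6² = 1 + 36 = 37 ✓

37 = 1² + 6²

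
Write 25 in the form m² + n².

We need to find integers m, n > 0 such that m² + n² = 25.
Trying m = 3: n² = 25 - 3² = 25 - 9 = 16
n = 4
Check: 3² + 4² = 9 + 16 = 25 ✓

25 = 3² + 4²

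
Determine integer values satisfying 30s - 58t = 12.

Step 1: Check solvability.
gcd(30, 58) = 2
Since 2 divides 12, solutions exist.

Step 2: Apply extended Euclidean algorithm to find gcd.
We find integers such that 30*x0 + 58*y0 = 2

Step 3: Scale the particular solution.
Multiply by 12/2 = 6:
s = 12, t = 6

Step 4: Verify.
30*(12) - 58*(6) = 12 = 12 ✓

s = 12, t = 6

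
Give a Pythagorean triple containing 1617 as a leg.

We need the other leg and hypotenuse such that 1617² + x² = c².
Take x = 3640, c = 3983: 1617² + 3640² = 2614689 + 13249600 = 15864289 = 3983² ✓
Triple: (1617, 3640, 3983)

(1617, 3640, 3983)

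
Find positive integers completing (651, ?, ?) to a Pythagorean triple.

We need the other leg and hypotenuse such that 651² + x² = c².
Take x = 3332, c = 3395: 651² + 3332² = 423801 + 11102224 = 11526025 = 3395² ✓
Triple: (651, 3332, 3395)

(651, 3332, 3395)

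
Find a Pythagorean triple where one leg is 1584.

We need the other leg and hypotenuse such that 1584² + x² = c².
Take x = 1020, c = 1884: 1584² + 1020² = 2509056 + 1040400 = 3549456 = 1884² ✓
Triple: (1020, 1584, 1884)

(1020, 1584, 1884)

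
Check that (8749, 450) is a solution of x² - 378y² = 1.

Compute x² = 8749² = 76545001
Compute 378y² = 378·450² = 378·202500 = 76545000
x² - 378y² = 76545001 - 76545000 = 1
Since this equals 1, (8749, 450) is a solution.

Yes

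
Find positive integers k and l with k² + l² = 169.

We need to find integers k, l > 0 such that k² + l² = 169.
Trying k = 5: l² = 169 - 5² = 169 - 25 = 144
l = 12
Check: 5² + 12² = 25 + 144 = 169 ✓

169 = 5² + 12²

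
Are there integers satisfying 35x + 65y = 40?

Step 1: Compute gcd(35, 65).
gcd(35, 65) = 5

Step 2: Check divisibility.
Does 5 divide 40? 40 = 5 x 8, so yes.

By the theorem on linear Diophantine equations, 35x + 65y = 40 has integer solutions if and only if gcd(35, 65) divides 40. Since 5 | 40, solutions exist.

Yes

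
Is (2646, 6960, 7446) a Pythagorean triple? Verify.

Compute a² + b² = 2646² + 6960² = 7001316 + 48441600 = 55442916
Compute c² = 7446² = 55442916
Since 55442916 = 55442916, confirmed.

Yes, it is a Pythagorean triple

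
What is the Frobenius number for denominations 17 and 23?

For two coprime denominations a and b, the Frobenius number (largest value not representable as a non-negative combination) is ab - a - b.
Here gcd(17, 23) = 1, so they are coprime.
F(17, 23) = 17·23 - 17 - 23 = 391 - 40 = 351

351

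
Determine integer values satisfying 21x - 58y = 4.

Step 1: Check solvability.
gcd(21, 58) = 1
Since 1 divides 4, solutions exist.

Step 2: Apply extended Euclidean algorithm to find gcd.
We find integers such that 21*x0 + 58*y0 = 1

Step 3: Scale the particular solution.
Multiply by 4/1 = 4:
x = -44, y = -16

Step 4: Verify.
21*(-44) - 58*(-16) = 4 = 4 ✓

x = -44, y = -16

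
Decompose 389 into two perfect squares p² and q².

We need to find integers p, q > 0 such that p² + q² = 389.
Trying p = 10: q² = 389 - 10² = 389 - 100 = 289
q = 17
Check: 10² + 17² = 100 + 289 = 389 ✓

389 = 10² + 17²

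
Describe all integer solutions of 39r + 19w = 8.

Step 1: Compute gcd(39, 19) = 1.
Since 1 divides 8, solutions exist.

Step 2: Find a particular solution using extended Euclidean algorithm.
We get r₀ = 8, w₀ = -16.
Check: 39*8 + 19*-16 = 8 = 8 ✓

Step 3: Write the general solution.
r = 8 + (19/1)t = 8 + 19t
w = -16 - (39/1)t = -16 - 39t
for any integer t.

r = 8 + 19t, w = -16 - 39t for integer t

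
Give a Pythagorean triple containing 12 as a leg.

We need the other leg and hypotenuse such that 12² + x² = c².
Take x = 35, c = 37: 12² + 35² = 144 + 1225 = 1369 = 37² ✓
Triple: (35, 12, 37)

(35, 12, 37)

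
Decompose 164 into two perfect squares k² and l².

We need to find integers k, l > 0 such that k² + l² = 164.
Trying k = 8: l² = 164 - 8² = 164 - 64 = 100
l = 10
Check: 8² + 10² = 64 + 100 = 164 ✓

164 = 8² + 10²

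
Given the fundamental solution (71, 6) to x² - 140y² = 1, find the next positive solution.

Solutions to x² - Dy² = 1 are generated by powers of (x₀ + y₀√D).
The next solution satisfies x₁ + y₁√140 = (x₀ + y₀√140)², giving:
x₁ = x₀² + 140y₀² = 71² + 140·6² = 5041 + 5040 = 10081
y₁ = 2x₀y₀ = 2·71·6 = 852

Verify: 10081² - 140·852² = 101626561 - 101626560 = 1 ✓

x = 10081, y = 852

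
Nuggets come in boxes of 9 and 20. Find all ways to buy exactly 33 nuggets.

We need non-negative integers (x, y) with 9x + 20y = 33.
For each x in 0..3, check if 33 - 9x is a non-negative multiple of 20.
No x yields an integer y ≥ 0.

No solution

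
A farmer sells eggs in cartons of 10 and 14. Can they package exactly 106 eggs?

We need non-negative a, b with 10a + 14b = 106.
gcd(10, 14) = 2 divides 106.
Try a = 5: 14b = 106 - 50 = 56, so b = 4.
One way: 5 cartons of 10 and 4 cartons of 14.

Yes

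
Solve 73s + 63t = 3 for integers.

Step 1: Check solvability.
gcd(73, 63) = 1
Since 1 divides 3, solutions exist.

Step 2: Apply extended Euclidean algorithm to find gcd.
We find integers such that 73*x0 + 63*y0 = 1

Step 3: Scale the particular solution.
Multiply by 3/1 = 3:
s = 57, t = -66

Step 4: Verify.
73*(57) + 63*(-66) = 3 = 3 ✓

s = 57, t = -66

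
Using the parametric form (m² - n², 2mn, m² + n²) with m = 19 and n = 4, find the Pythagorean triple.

a = m² - n² = 361 - 16 = 345
b = 2mn = 2·19·4 = 152
c = m² + n² = 361 + 16 = 377
Verify: 345² + 152² = 119025 + 23104 = 142129 = 377² ✓

(345, 152, 377)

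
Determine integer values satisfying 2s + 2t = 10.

Step 1: Check solvability.
gcd(2, 2) = 2
Since 2 divides 10, solutions exist.

Step 2: Apply extended Euclidean algorithm to find gcd.
We find integers such that 2*x0 + 2*y0 = 2

Step 3: Scale the particular solution.
Multiply by 10/2 = 5:
s = 0, t = 5

Step 4: Verify.
2*(0) + 2*(5) = 10 = 10 ✓

s = 0, t = 5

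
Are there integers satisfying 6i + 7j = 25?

Step 1: Compute gcd(6, 7).
gcd(6, 7) = 1

Step 2: Check divisibility.
Does 1 divide 25? 25 = 1 x 25, so yes.

By the theorem on linear Diophantine equations, 6i + 7j = 25 has integer solutions if and only if gcd(6, 7) divides 25. Since 1 | 25, solutions exist.

Yes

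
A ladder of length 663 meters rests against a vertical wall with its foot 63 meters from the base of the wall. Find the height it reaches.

The ladder, wall, and ground form a right triangle with hypotenuse 663 and one leg 63.
By the Pythagorean theorem: h² = 663² - 63² = 439569 - 3969 = 435600
h = √435600 = 660 meters

660 meters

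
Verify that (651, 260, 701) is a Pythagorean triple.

Compute a² + b² = 651² + 260² = 423801 + 67600 = 491401
Compute c² = 701² = 491401
Since 491401 = 491401, confirmed.

Yes, it is a Pythagorean triple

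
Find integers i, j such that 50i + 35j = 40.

Step 1: Check solvability.
gcd(50, 35) = 5
Since 5 divides 40, solutions exist.

Step 2: Apply extended Euclidean algorithm to find gcd.
We find integers such that 50*x0 + 35*y0 = 5

Step 3: Scale the particular solution.
Multiply by 40/5 = 8:
i = -16, j = 24

Step 4: Verify.
50*(-16) + 35*(24) = 40 = 40 ✓

i = -16, j = 24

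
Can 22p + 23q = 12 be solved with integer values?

Step 1: Compute gcd(22, 23).
gcd(22, 23) = 1

Step 2: Check divisibility.
Does 1 divide 12? 12 = 1 x 12, so yes.

By the theorem on linear Diophantine equations, 22p + 23q = 12 has integer solutions if and only if gcd(22, 23) divides 12. Since 1 | 12, solutions exist.

Yes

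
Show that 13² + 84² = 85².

Compute a² + b² = 13² + 84² = 169 + 7056 = 7225
Compute c² = 85² = 7225
Since 7225 = 7225, confirmed.

Yes, it is a Pythagorean triple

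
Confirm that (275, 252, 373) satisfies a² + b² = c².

Compute a² + b² = 275² + 252² = 75625 + 63504 = 139129
Compute c² = 373² = 139129
Since 139129 = 139129, confirmed.

Yes, it is a Pythagorean triple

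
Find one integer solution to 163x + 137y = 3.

Step 1: Check solvability.
gcd(163, 137) = 1
Since 1 divides 3, solutions exist.

Step 2: Apply extended Euclidean algorithm to find gcd.
We find integers such that 163*x0 + 137*y0 = 1

Step 3: Scale the particular solution.
Multiply by 3/1 = 3:
x = 174, y = -207

Step 4: Verify.
163*(174) + 137*(-207) = 3 = 3 ✓

x = 174, y = -207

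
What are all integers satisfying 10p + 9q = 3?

Step 1: Compute gcd(10, 9) = 1.
Since 1 divides 3, solutions exist.

Step 2: Find a particular solution using extended Euclidean algorithm.
We get p₀ = 3, q₀ = -3.
Check: 10*3 + 9*-3 = 3 = 3 ✓

Step 3: Write the general solution.
p = 3 + (9/1)t = 3 + 9t
q = -3 - (10/1)t = -3 - 10t
for any integer t.

p = 3 + 9t, q = -3 - 10t for integer t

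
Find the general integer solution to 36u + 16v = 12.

Step 1: Compute gcd(36, 16) = 4.
Since 4 divides 12, solutions exist.

Step 2: Find a particular solution using extended Euclidean algorithm.
We get u₀ = 3, v₀ = -6.
Check: 36*3 + 16*-6 = 12 = 12 ✓

Step 3: Write the general solution.
u = 3 + (16/4)t = 3 + 4t
v = -6 - (36/4)t = -6 - 9t
for any integer t.

u = 3 + 4t, v = -6 - 9t for integer t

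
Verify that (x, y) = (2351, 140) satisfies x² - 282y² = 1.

Compute x² = 2351² = 5527201
Compute 282y² = 282·140² = 282·19600 = 5527200
x² - 282y² = 5527201 - 5527200 = 1
Since this equals 1, (2351, 140) is a solution.

Yes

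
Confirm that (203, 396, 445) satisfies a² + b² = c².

Compute a² + b² = 203² + 396² = 41209 + 156816 = 198025
Compute c² = 445² = 198025
Since 198025 = 198025, confirmed.

Yes, it is a Pythagorean triple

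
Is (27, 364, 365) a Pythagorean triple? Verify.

Compute a² + b² = 27² + 364² = 729 + 132496 = 133225
Compute c² = 365² = 133225
Since 133225 = 133225, confirmed.

Yes, it is a Pythagorean triple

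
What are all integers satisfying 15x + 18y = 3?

Step 1: Compute gcd(15, 18) = 3.
Since 3 divides 3, solutions exist.

Step 2: Find a particular solution using extended Euclidean algorithm.
We get x₀ = -1, y₀ = 1.
Check: 15*-1 + 18*1 = 3 = 3 ✓

Step 3: Write the general solution.
x = -1 + (18/3)t = -1 + 6t
y = 1 - (15/3)t = 1 - 5t
for any integer t.

x = -1 + 6t, y = 1 - 5t for integer t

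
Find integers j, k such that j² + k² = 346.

We need to find integers j, k > 0 such that j² + k² = 346.
Trying j = 11: k² = 346 - 11² = 346 - 121 = 225
k = 15
Check: 11² + 15² = 121 + 225 = 346 ✓

346 = 11² + 15²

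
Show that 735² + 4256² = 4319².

Compute a² + b² = 735² + 4256² = 540225 + 18113536 = 18653761
Compute c² = 4319² = 18653761
Since 18653761 = 18653761, confirmed.

Yes, it is a Pythagorean triple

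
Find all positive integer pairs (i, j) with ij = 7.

The positive divisors of 7 are: 1, 7.
Each divisor d gives the pair (d, 7/d):
(1, 7), (7, 1)

(1, 7), (7, 1)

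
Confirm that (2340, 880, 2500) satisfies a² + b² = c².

Compute a² + b² = 2340² + 880² = 5475600 + 774400 = 6250000
Compute c² = 2500² = 6250000
Since 6250000 = 6250000, confirmed.

Yes, it is a Pythagorean triple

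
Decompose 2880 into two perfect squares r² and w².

We need to find integers r, w > 0 such that r² + w² = 2880.
Trying r = 24: w² = 2880 - 24² = 2880 - 576 = 2304
w = 48
Check: 24² + 48² = 576 + 2304 = 2880 ✓

2880 = 24² + 48²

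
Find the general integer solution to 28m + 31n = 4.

Step 1: Compute gcd(28, 31) = 1.
Since 1 divides 4, solutions exist.

Step 2: Find a particular solution using extended Euclidean algorithm.
We get m₀ = 40, n₀ = -36.
Check: 28*40 + 31*-36 = 4 = 4 ✓

Step 3: Write the general solution.
m = 40 + (31/1)t = 40 + 31t
n = -36 - (28/1)t = -36 - 28t
for any integer t.

m = 40 + 31t, n = -36 - 28t for integer t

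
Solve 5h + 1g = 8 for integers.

Step 1: Check solvability.
gcd(5, 1) = 1
Since 1 divides 8, solutions exist.

Step 2: Apply extended Euclidean algorithm to find gcd.
We find integers such that 5*x0 + 1*y0 = 1

Step 3: Scale the particular solution.
Multiply by 8/1 = 8:
h = 0, g = 8

Step 4: Verify.
5*(0) + 1*(8) = 8 = 8 ✓

h = 0, g = 8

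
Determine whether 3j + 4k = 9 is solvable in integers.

Step 1: Compute gcd(3, 4).
gcd(3, 4) = 1

Step 2: Check divisibility.
Does 1 divide 9? 9 = 1 x 9, so yes.

By the theorem on linear Diophantine equations, 3j + 4k = 9 has integer solutions if and only if gcd(3, 4) divides 9. Since 1 | 9, solutions exist.

Yes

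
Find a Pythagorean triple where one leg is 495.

We need the other leg and hypotenuse such that 495² + x² = c².
Take x = 1472, c = 1553: 495² + 1472² = 245025 + 2166784 = 2411809 = 1553² ✓
Triple: (495, 1472, 1553)

(495, 1472, 1553)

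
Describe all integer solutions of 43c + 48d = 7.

Step 1: Compute gcd(43, 48) = 1.
Since 1 divides 7, solutions exist.

Step 2: Find a particular solution using extended Euclidean algorithm.
We get c₀ = 133, d₀ = -119.
Check: 43*133 + 48*-119 = 7 = 7 ✓

Step 3: Write the general solution.
c = 133 + (48/1)t = 133 + 48t
d = -119 - (43/1)t = -119 - 43t
for any integer t.

c = 133 + 48t, d = -119 - 43t for integer t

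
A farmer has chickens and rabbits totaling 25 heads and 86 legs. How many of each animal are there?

Let c = chickens, r = rabbits.
Heads: c + r = 25
Legs: 2c + 4r = 86
From the first equation, c = 25 - r. Substitute:
2(25 - r) + 4r = 86
50 + 2r = 86
r = (86 - 50)/2 = 18
c = 25 - 18 = 7

Chickens: 7, Rabbits: 18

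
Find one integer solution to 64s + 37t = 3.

Step 1: Check solvability.
gcd(64, 37) = 1
Since 1 divides 3, solutions exist.

Step 2: Apply extended Euclidean algorithm to find gcd.
We find integers such that 64*x0 + 37*y0 = 1

Step 3: Scale the particular solution.
Multiply by 3/1 = 3:
s = 33, t = -57

Step 4: Verify.
64*(33) + 37*(-57) = 3 = 3 ✓

s = 33, t = -57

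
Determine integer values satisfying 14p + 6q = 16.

Step 1: Check solvability.
gcd(14, 6) = 2
Since 2 divides 16, solutions exist.

Step 2: Apply extended Euclidean algorithm to find gcd.
We find integers such that 14*x0 + 6*y0 = 2

Step 3: Scale the particular solution.
Multiply by 16/2 = 8:
p = 8, q = -16

Step 4: Verify.
14*(8) + 6*(-16) = 16 = 16 ✓

p = 8, q = -16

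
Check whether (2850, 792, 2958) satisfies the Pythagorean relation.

Compute a² + b²:
2850² + 792² = 8122500 + 627264 = 8749764
Compute c²:
2958² = 8749764
Since 8749764 = 8749764, it is a Pythagorean triple.

Yes, it is a Pythagorean triple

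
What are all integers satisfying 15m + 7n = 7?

Step 1: Compute gcd(15, 7) = 1.
Since 1 divides 7, solutions exist.

Step 2: Find a particular solution using extended Euclidean algorithm.
We get m₀ = 7, n₀ = -14.
Check: 15*7 + 7*-14 = 7 = 7 ✓

Step 3: Write the general solution.
m = 7 + (7/1)t = 7 + 7t
n = -14 - (15/1)t = -14 - 15t
for any integer t.

m = 7 + 7t, n = -14 - 15t for integer t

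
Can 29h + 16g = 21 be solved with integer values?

Step 1: Compute gcd(29, 16).
gcd(29, 16) = 1

Step 2: Check divisibility.
Does 1 divide 21? 21 = 1 x 21, so yes.

By the theorem on linear Diophantine equations, 29h + 16g = 21 has integer solutions if and only if gcd(29, 16) divides 21. Since 1 | 21, solutions exist.

Yes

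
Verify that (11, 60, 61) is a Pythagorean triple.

Compute a² + b² = 11² + 60² = 121 + 3600 = 3721
Compute c² = 61² = 3721
Since 3721 = 3721, confirmed.

Yes, it is a Pythagorean triple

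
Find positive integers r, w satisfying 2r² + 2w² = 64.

Try small values of r and check whether (64 - 2r²)/2 is a perfect square.
r = 4: 2·4² = 32, so 2w² = 64 - 32 = 32, giving w² = 16, w = 4.
Check: 2·4² + 2·4² = 32 + 32 = 64 ✓

r = 4, w = 4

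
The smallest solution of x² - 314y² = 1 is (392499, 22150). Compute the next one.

Solutions to x² - Dy² = 1 are generated by powers of (x₀ + y₀√D).
The next solution satisfies x₁ + y₁√314 = (x₀ + y₀√314)², giving:
x₁ = x₀² + 314y₀² = 392499² + 314·22150² = 154055465001 + 154055465000 = 308110930001
y₁ = 2x₀y₀ = 2·392499·22150 = 17387705700

Verify: 308110930001² - 314·17387705700² = 94932345186081121860001 - 94932345186081121860000 = 1 ✓

x = 308110930001, y = 17387705700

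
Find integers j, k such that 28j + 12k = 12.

Step 1: Check solvability.
gcd(28, 12) = 4
Since 4 divides 12, solutions exist.

Step 2: Apply extended Euclidean algorithm to find gcd.
We find integers such that 28*x0 + 12*y0 = 4

Step 3: Scale the particular solution.
Multiply by 12/4 = 3:
j = 3, k = -6

Step 4: Verify.
28*(3) + 12*(-6) = 12 = 12 ✓

j = 3, k = -6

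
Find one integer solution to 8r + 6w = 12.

Step 1: Check solvability.
gcd(8, 6) = 2
Since 2 divides 12, solutions exist.

Step 2: Apply extended Euclidean algorithm to find gcd.
We find integers such that 8*x0 + 6*y0 = 2

Step 3: Scale the particular solution.
Multiply by 12/2 = 6:
r = 6, w = -6

Step 4: Verify.
8*(6) + 6*(-6) = 12 = 12 ✓

r = 6, w = -6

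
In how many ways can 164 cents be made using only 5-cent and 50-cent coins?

We need non-negative integers (x, y) with 5x + 50y = 164.
For each x from 0 to 32, check if (164 - 5x) is a non-negative multiple of 50.
Solutions (x, y): none
Count: 0

0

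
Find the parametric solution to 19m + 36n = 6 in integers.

Step 1: Compute gcd(19, 36) = 1.
Since 1 divides 6, solutions exist.

Step 2: Find a particular solution using extended Euclidean algorithm.
We get m₀ = -102, n₀ = 54.
Check: 19*-102 + 36*54 = 6 = 6 ✓

Step 3: Write the general solution.
m = -102 + (36/1)t = -102 + 36t
n = 54 - (19/1)t = 54 - 19t
for any integer t.

m = -102 + 36t, n = 54 - 19t for integer t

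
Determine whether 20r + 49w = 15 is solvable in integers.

Step 1: Compute gcd(20, 49).
gcd(20, 49) = 1

Step 2: Check divisibility.
Does 1 divide 15? 15 = 1 x 15, so yes.

By the theorem on linear Diophantine equations, 20r + 49w = 15 has integer solutions if and only if gcd(20, 49) divides 15. Since 1 | 15, solutions exist.

Yes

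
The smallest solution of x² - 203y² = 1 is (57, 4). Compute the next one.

Solutions to x² - Dy² = 1 are generated by powers of (x₀ + y₀√D).
The next solution satisfies x₁ + y₁√203 = (x₀ + y₀√203)², giving:
x₁ = x₀² + 203y₀² = 57² + 203·4² = 3249 + 3248 = 6497
y₁ = 2x₀y₀ = 2·57·4 = 456

Verify: 6497² - 203·456² = 42211009 - 42211008 = 1 ✓

x = 6497, y = 456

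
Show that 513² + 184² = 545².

Compute a² + b² = 513² + 184² = 263169 + 33856 = 297025
Compute c² = 545² = 297025
Since 297025 = 297025, confirmed.

Yes, it is a Pythagorean triple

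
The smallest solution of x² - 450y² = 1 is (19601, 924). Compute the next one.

Solutions to x² - Dy² = 1 are generated by powers of (x₀ + y₀√D).
The next solution satisfies x₁ + y₁√450 = (x₀ + y₀√450)², giving:
x₁ = x₀² + 450y₀² = 19601² + 450·924² = 384199201 + 384199200 = 768398401
y₁ = 2x₀y₀ = 2·19601·924 = 36222648

Verify: 768398401² - 450·36222648² = 590436102659356801 - 590436102659356800 = 1 ✓

x = 768398401, y = 36222648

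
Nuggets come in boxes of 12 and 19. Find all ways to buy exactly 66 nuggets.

We need non-negative integers (x, y) with 12x + 19y = 66.
For each x in 0..5, check if 66 - 12x is a non-negative multiple of 19.
No x yields an integer y ≥ 0.

No solution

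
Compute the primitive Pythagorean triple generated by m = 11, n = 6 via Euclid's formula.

a = m² - n² = 11² - 6² = 121 - 36 = 85
b = 2mn = 2·11·6 = 132
c = m² + n² = 121 + 36 = 157
Verify: 85² + 132² = 7225 + 17424 = 24649 = 157² ✓

(85, 132, 157)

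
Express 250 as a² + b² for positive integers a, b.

We need to find integers a, b > 0 such that a² + b² = 250.
Trying a = 5: b² = 250 - 5² = 250 - 25 = 225
b = 15
Check: 5² + 15² = 25 + 225 = 250 ✓

250 = 5² + 15²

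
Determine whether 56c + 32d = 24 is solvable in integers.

Step 1: Compute gcd(56, 32).
gcd(56, 32) = 8

Step 2: Check divisibility.
Does 8 divide 24? 24 = 8 x 3, so yes.

By the theorem on linear Diophantine equations, 56c + 32d = 24 has integer solutions if and only if gcd(56, 32) divides 24. Since 8 | 24, solutions exist.

Yes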